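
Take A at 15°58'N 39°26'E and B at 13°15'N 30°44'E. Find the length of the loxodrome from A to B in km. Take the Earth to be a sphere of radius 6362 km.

Rhumb course C = atan2(Δλ, Δψ) with Δψ = ln[tan(π/4+φ₂/2)/tan(π/4+φ₁/2)] = -0.0490, Δλ = -0.1518 → C = 252.11°
d = R·|Δφ| / |cos C| = 6362·0.04741 / 0.30713 = 982 km

982 km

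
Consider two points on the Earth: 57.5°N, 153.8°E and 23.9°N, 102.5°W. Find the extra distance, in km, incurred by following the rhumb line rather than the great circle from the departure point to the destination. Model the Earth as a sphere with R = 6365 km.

Great circle: cos σ = sin φ₁ sin φ₂ + cos φ₁ cos φ₂ cos Δλ,  σ = 1.3435 rad → d_gc = 8551.3 km
Rhumb line: Δψ = -0.8030, q = Δφ/Δψ = 0.7303, d_rh = R√(Δφ²+q²Δλ²) = 9203.7 km
Excess = 9203.7 − 8551.3 = 652.4 ≈ 652 km

652 km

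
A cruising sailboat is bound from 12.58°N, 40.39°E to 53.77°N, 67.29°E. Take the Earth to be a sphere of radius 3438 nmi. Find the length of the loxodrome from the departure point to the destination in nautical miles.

2790 nmi

Rhumb course C = atan2(Δλ, Δψ) with Δψ = ln[tan(π/4+φ₂/2)/tan(π/4+φ₁/2)] = +0.8960, Δλ = +0.4695 → C = 27.65°
d = R·|Δφ| / |cos C| = 3438·0.71890 / 0.88577 = 2790 nmi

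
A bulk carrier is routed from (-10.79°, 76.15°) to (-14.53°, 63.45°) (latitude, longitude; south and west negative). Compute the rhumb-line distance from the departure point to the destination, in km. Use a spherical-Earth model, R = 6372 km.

Δψ = ln[tan(π/4+φ₂/2)/tan(π/4+φ₁/2)] = -0.0669;  Δφ = -0.0653 rad,  Δλ = -0.2217 rad
q = Δφ/Δψ = 0.9755
d = R·√(Δφ² + q²Δλ²) = 6372·0.22586 = 1439 km

1439 km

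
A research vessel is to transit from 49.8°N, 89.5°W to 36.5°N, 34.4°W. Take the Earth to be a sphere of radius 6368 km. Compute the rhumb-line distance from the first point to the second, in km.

4680 km

Rhumb course C = atan2(Δλ, Δψ) with Δψ = ln[tan(π/4+φ₂/2)/tan(π/4+φ₁/2)] = -0.3202, Δλ = +0.9617 → C = 108.41°
d = R·|Δφ| / |cos C| = 6368·0.23213 / 0.31588 = 4680 km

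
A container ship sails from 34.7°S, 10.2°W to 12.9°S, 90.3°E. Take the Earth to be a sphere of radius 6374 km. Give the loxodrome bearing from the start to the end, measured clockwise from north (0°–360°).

76.6°

Δψ = ln[tan(π/4+φ₂/2)/tan(π/4+φ₁/2)] = +0.4194
Δλ = +1.7541 rad (taken the short way round)
course = atan2(Δλ, Δψ) = 76.55°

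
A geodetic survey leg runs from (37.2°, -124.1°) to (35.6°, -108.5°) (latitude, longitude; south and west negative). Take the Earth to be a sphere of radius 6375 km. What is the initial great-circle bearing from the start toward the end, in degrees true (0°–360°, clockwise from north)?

92.6°

θ = atan2( sin Δλ·cos φ₂ ,  cos φ₁ sin φ₂ − sin φ₁ cos φ₂ cos Δλ )
  = atan2(+0.2187, -0.0098) = 92.57°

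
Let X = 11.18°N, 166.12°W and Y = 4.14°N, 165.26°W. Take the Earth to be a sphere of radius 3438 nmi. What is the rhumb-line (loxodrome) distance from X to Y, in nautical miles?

426 nmi

Δψ = ln[tan(π/4+φ₂/2)/tan(π/4+φ₁/2)] = -0.1241;  Δφ = -0.1229 rad,  Δλ = +0.0150 rad
q = Δφ/Δψ = 0.9904
d = R·√(Δφ² + q²Δλ²) = 3438·0.12377 = 426 nmi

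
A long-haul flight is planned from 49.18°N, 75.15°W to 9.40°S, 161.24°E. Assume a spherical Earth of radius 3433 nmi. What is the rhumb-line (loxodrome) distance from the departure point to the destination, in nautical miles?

Rhumb course C = atan2(Δλ, Δψ) with Δψ = ln[tan(π/4+φ₂/2)/tan(π/4+φ₁/2)] = -1.1534, Δλ = -2.1574 → C = 241.87°
d = R·|Δφ| / |cos C| = 3433·1.02241 / 0.47148 = 7445 nmi

7445 nmi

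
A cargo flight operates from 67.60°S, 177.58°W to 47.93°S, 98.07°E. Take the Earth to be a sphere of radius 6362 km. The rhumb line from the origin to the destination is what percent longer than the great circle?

7.2%

Great circle: σ = 0.7792 rad → d_gc = Rσ = 4957.5 km
Rhumb: Δφ = +0.3433, Δλ = -1.4722, Δψ = +0.6638, q = Δφ/Δψ = 0.5172 → d_rh = R√(Δφ²+q²Δλ²) = 5313.5 km
Excess = (5313.5 − 4957.5) / 4957.5 = 356.0 / 4957.5 = 7.18% ≈ 7.2%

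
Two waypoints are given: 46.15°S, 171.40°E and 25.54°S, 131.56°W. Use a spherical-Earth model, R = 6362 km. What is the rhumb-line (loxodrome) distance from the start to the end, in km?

Rhumb course C = atan2(Δλ, Δψ) with Δψ = ln[tan(π/4+φ₂/2)/tan(π/4+φ₁/2)] = +0.4488, Δλ = +0.9955 → C = 65.74°
d = R·|Δφ| / |cos C| = 6362·0.35971 / 0.41094 = 5569 km

5569 km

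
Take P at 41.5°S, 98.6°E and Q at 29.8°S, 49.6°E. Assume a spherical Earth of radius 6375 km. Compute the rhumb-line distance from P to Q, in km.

Rhumb course C = atan2(Δλ, Δψ) with Δψ = ln[tan(π/4+φ₂/2)/tan(π/4+φ₁/2)] = +0.2522, Δλ = -0.8552 → C = 286.43°
d = R·|Δφ| / |cos C| = 6375·0.20420 / 0.28285 = 4603 km

4603 km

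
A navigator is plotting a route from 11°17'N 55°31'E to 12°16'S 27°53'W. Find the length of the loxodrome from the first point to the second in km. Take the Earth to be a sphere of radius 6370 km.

Δψ = ln[tan(π/4+φ₂/2)/tan(π/4+φ₁/2)] = -0.4140;  Δφ = -0.4110 rad,  Δλ = -1.4556 rad
q = Δφ/Δψ = 0.9929
d = R·√(Δφ² + q²Δλ²) = 6370·1.50258 = 9571 km

9571 km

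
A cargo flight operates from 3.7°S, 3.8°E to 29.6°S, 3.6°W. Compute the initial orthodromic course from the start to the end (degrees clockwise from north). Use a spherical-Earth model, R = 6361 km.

θ = atan2( sin Δλ·cos φ₂ ,  cos φ₁ sin φ₂ − sin φ₁ cos φ₂ cos Δλ )
  = atan2(-0.1120, -0.4373) = 194.37°

194.4°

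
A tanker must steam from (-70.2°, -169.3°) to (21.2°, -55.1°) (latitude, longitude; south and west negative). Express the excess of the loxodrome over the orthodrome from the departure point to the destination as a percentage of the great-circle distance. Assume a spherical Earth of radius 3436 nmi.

Great circle: σ = 2.0598 rad → d_gc = Rσ = 7077.3 nmi
Rhumb: Δφ = +1.5952, Δλ = +1.9932, Δψ = +2.1244, q = Δφ/Δψ = 0.7509 → d_rh = R√(Δφ²+q²Δλ²) = 7516.0 nmi
Excess = (7516.0 − 7077.3) / 7077.3 = 438.7 / 7077.3 = 6.20% ≈ 6.2%

6.2%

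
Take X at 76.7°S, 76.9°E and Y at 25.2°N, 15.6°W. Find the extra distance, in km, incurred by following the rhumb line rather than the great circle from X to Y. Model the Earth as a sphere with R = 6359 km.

538 km

Great circle: cos σ = sin φ₁ sin φ₂ + cos φ₁ cos φ₂ cos Δλ,  σ = 2.0080 rad → d_gc = 12769.1 km
Rhumb line: Δψ = +2.6038, q = Δφ/Δψ = 0.6830, d_rh = R√(Δφ²+q²Δλ²) = 13306.8 km
Excess = 13306.8 − 12769.1 = 537.7 ≈ 538 km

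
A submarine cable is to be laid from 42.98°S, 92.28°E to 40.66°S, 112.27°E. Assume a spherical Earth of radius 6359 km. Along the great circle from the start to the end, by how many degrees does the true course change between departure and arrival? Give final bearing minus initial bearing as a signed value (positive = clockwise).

Initial bearing θ₁ = atan2(sin Δλ cos φ₂, cos φ₁ sin φ₂ − sin φ₁ cos φ₂ cos Δλ) = 87.94°
Final bearing θ₂ = (initial bearing from the destination back to the start) + 180° = 74.53°
Δθ = θ₂ − θ₁ = -13.4°

-13.4°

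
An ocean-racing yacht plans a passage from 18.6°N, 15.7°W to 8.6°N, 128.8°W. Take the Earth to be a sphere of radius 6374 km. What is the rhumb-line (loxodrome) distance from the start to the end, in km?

12262 km

Rhumb course C = atan2(Δλ, Δψ) with Δψ = ln[tan(π/4+φ₂/2)/tan(π/4+φ₁/2)] = -0.1798, Δλ = -1.9740 → C = 264.79°
d = R·|Δφ| / |cos C| = 6374·0.17453 / 0.09072 = 12262 km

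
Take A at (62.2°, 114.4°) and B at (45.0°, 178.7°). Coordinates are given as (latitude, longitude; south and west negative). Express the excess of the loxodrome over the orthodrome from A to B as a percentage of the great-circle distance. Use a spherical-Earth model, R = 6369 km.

3.7%

Great circle: σ = 0.6943 rad → d_gc = Rσ = 4421.9 km
Rhumb: Δφ = -0.3002, Δλ = +1.1222, Δψ = -0.5151, q = Δφ/Δψ = 0.5828 → d_rh = R√(Δφ²+q²Δλ²) = 4583.6 km
Excess = (4583.6 − 4421.9) / 4421.9 = 161.7 / 4421.9 = 3.66% ≈ 3.7%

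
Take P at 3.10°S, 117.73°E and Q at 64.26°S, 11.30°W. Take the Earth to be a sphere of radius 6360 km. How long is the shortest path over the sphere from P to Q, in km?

11430 km

cos σ = sin φ₁ sin φ₂ + cos φ₁ cos φ₂ cos Δλ
      = sin(-3.10°)sin(-64.26°) + cos(-3.10°)cos(-64.26°)cos(-129.03°) = -0.2244
σ = 102.966° → d = Rσ = 6360·1.79709 = 11430 km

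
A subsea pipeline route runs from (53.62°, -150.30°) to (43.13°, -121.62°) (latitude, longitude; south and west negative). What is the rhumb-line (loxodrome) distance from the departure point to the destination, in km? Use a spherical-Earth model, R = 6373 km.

2410 km

Δψ = ln[tan(π/4+φ₂/2)/tan(π/4+φ₁/2)] = -0.2770;  Δφ = -0.1831 rad,  Δλ = +0.5006 rad
q = Δφ/Δψ = 0.6610
d = R·√(Δφ² + q²Δλ²) = 6373·0.37813 = 2410 km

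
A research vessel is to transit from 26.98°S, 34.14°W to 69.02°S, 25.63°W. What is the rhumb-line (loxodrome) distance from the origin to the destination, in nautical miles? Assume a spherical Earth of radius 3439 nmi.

Δψ = ln[tan(π/4+φ₂/2)/tan(π/4+φ₁/2)] = -1.1972;  Δφ = -0.7337 rad,  Δλ = +0.1485 rad
q = Δφ/Δψ = 0.6129
d = R·√(Δφ² + q²Δλ²) = 3439·0.73936 = 2543 nmi

2543 nmi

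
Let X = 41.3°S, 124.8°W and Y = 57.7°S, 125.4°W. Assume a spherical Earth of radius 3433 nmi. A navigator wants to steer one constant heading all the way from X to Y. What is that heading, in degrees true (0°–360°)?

Δψ = ln[tan(π/4+φ₂/2)/tan(π/4+φ₁/2)] = -0.4465
Δλ = -0.0105 rad (taken the short way round)
course = atan2(Δλ, Δψ) = 181.34°

181.3°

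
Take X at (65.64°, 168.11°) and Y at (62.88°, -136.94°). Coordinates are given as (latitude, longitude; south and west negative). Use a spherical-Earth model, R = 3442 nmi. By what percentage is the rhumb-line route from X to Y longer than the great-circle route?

3.2%

Great circle: σ = 0.4058 rad → d_gc = Rσ = 1396.7 nmi
Rhumb: Δφ = -0.0482, Δλ = +0.9591, Δψ = -0.1110, q = Δφ/Δψ = 0.4339 → d_rh = R√(Δφ²+q²Δλ²) = 1441.9 nmi
Excess = (1441.9 − 1396.7) / 1396.7 = 45.2 / 1396.7 = 3.24% ≈ 3.2%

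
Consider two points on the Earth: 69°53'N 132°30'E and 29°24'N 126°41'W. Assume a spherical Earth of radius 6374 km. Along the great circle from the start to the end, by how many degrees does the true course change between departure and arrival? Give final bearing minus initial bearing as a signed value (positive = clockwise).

+89.0°

Initial bearing θ₁ = atan2(sin Δλ cos φ₂, cos φ₁ sin φ₂ − sin φ₁ cos φ₂ cos Δλ) = 69.36°
Final bearing θ₂ = (initial bearing from the destination back to the start) + 180° = 158.32°
Δθ = θ₂ − θ₁ = +89.0°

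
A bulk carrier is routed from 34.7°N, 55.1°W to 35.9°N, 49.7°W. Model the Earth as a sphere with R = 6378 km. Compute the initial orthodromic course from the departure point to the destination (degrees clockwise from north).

73.2°

θ = atan2( sin Δλ·cos φ₂ ,  cos φ₁ sin φ₂ − sin φ₁ cos φ₂ cos Δλ )
  = atan2(+0.0762, +0.0230) = 73.22°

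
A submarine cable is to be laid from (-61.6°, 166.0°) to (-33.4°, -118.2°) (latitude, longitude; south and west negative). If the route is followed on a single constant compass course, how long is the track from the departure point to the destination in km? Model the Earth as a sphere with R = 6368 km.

6322 km

Δψ = ln[tan(π/4+φ₂/2)/tan(π/4+φ₁/2)] = +0.7551;  Δφ = +0.4922 rad,  Δλ = +1.3230 rad
q = Δφ/Δψ = 0.6518
d = R·√(Δφ² + q²Δλ²) = 6368·0.99285 = 6322 km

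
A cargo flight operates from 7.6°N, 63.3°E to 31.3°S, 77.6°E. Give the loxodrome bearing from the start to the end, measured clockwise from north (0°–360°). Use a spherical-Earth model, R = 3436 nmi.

160.6°

Meridional parts: M(φ₁)=+0.1330, M(φ₂)=-0.5757 → ΔM = -0.7087;  Δλ = +0.2496 rad
tan C = Δλ / ΔM = -0.3522 → C = 160.60°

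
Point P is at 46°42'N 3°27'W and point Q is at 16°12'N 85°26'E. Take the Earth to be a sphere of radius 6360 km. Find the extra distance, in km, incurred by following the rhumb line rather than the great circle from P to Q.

Great circle: cos σ = sin φ₁ sin φ₂ + cos φ₁ cos φ₂ cos Δλ,  σ = 1.3532 rad → d_gc = 8606.4 km
Rhumb line: Δψ = -0.6374, q = Δφ/Δψ = 0.8352, d_rh = R√(Δφ²+q²Δλ²) = 8908.4 km
Excess = 8908.4 − 8606.4 = 302.0 ≈ 302 km

302 km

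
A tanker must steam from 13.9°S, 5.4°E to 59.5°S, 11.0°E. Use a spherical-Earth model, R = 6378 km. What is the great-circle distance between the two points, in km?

5097 km

cos σ = sin φ₁ sin φ₂ + cos φ₁ cos φ₂ cos Δλ
      = sin(-13.90°)sin(-59.50°) + cos(-13.90°)cos(-59.50°)cos(5.60°) = 0.6973
σ = 45.788° → d = Rσ = 6378·0.79916 = 5097 km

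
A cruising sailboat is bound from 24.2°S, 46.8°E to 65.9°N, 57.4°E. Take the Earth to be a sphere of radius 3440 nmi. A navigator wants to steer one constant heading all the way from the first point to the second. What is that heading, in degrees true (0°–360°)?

5.3°

Δψ = ln[tan(π/4+φ₂/2)/tan(π/4+φ₁/2)] = +1.9798
Δλ = +0.1850 rad (taken the short way round)
course = atan2(Δλ, Δψ) = 5.34°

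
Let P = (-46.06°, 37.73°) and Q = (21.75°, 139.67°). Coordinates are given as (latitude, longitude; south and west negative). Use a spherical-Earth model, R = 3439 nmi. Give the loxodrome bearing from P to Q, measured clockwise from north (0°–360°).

53.9°

Meridional parts: M(φ₁)=-0.9078, M(φ₂)=+0.3891 → ΔM = +1.2969;  Δλ = +1.7792 rad
tan C = Δλ / ΔM = +1.3719 → C = 53.91°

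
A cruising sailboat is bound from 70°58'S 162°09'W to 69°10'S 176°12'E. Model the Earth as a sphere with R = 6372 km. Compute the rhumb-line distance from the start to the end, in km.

844 km

Δψ = ln[tan(π/4+φ₂/2)/tan(π/4+φ₁/2)] = +0.0922;  Δφ = +0.0314 rad,  Δλ = -0.3779 rad
q = Δφ/Δψ = 0.3407
d = R·√(Δφ² + q²Δλ²) = 6372·0.13252 = 844 km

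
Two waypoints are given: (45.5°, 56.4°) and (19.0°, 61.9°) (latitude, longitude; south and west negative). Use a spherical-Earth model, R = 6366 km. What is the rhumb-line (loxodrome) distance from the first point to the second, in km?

2988 km

Rhumb course C = atan2(Δλ, Δψ) with Δψ = ln[tan(π/4+φ₂/2)/tan(π/4+φ₁/2)] = -0.5559, Δλ = +0.0960 → C = 170.20°
d = R·|Δφ| / |cos C| = 6366·0.46251 / 0.98542 = 2988 km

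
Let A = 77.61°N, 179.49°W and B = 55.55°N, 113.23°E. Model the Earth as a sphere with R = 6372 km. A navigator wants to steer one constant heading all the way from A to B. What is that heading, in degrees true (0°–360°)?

Meridional parts: M(φ₁)=+2.2206, M(φ₂)=+1.1711 → ΔM = -1.0495;  Δλ = -1.1743 rad
tan C = Δλ / ΔM = +1.1189 → C = 228.21°

228.2°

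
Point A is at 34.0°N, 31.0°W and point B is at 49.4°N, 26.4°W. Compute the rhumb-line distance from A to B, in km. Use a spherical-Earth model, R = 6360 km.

Rhumb course C = atan2(Δλ, Δψ) with Δψ = ln[tan(π/4+φ₂/2)/tan(π/4+φ₁/2)] = +0.3628, Δλ = +0.0803 → C = 12.48°
d = R·|Δφ| / |cos C| = 6360·0.26878 / 0.97638 = 1751 km

1751 km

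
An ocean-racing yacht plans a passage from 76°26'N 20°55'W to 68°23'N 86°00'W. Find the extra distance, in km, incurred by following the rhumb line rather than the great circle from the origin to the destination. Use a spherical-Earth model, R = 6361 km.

112 km

Great circle: cos σ = sin φ₁ sin φ₂ + cos φ₁ cos φ₂ cos Δλ,  σ = 0.3478 rad → d_gc = 2212.1 km
Rhumb line: Δψ = -0.4731, q = Δφ/Δψ = 0.2970, d_rh = R√(Δφ²+q²Δλ²) = 2324.4 km
Excess = 2324.4 − 2212.1 = 112.3 ≈ 112 km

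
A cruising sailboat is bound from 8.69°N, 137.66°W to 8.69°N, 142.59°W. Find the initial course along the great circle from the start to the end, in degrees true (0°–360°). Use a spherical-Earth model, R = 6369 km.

θ = atan2( sin Δλ·cos φ₂ ,  cos φ₁ sin φ₂ − sin φ₁ cos φ₂ cos Δλ )
  = atan2(-0.0850, +0.0006) = 270.37°

270.4°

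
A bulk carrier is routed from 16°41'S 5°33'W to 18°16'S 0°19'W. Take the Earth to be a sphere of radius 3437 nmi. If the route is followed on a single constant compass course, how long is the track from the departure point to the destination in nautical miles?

Rhumb course C = atan2(Δλ, Δψ) with Δψ = ln[tan(π/4+φ₂/2)/tan(π/4+φ₁/2)] = -0.0290, Δλ = +0.0913 → C = 107.60°
d = R·|Δφ| / |cos C| = 3437·0.02763 / 0.30235 = 314 nmi

314 nmi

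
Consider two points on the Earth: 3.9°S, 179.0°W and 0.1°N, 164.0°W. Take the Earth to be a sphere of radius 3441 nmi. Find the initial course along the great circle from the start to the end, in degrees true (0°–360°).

θ = atan2( sin Δλ·cos φ₂ ,  cos φ₁ sin φ₂ − sin φ₁ cos φ₂ cos Δλ )
  = atan2(+0.2588, +0.0674) = 75.40°

75.4°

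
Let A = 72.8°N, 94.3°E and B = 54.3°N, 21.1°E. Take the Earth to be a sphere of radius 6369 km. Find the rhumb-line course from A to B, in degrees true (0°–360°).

239.4°

Δψ = ln[tan(π/4+φ₂/2)/tan(π/4+φ₁/2)] = -0.7558
Δλ = -1.2776 rad (taken the short way round)
course = atan2(Δλ, Δψ) = 239.39°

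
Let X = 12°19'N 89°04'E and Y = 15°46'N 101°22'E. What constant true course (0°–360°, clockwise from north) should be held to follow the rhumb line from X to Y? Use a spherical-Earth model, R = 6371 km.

73.9°

Δψ = ln[tan(π/4+φ₂/2)/tan(π/4+φ₁/2)] = +0.0621
Δλ = +0.2147 rad (taken the short way round)
course = atan2(Δλ, Δψ) = 73.87°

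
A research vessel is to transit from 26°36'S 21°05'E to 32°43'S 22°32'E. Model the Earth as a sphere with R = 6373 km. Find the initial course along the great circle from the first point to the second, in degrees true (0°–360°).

θ = atan2( sin Δλ·cos φ₂ ,  cos φ₁ sin φ₂ − sin φ₁ cos φ₂ cos Δλ )
  = atan2(+0.0213, -0.1067) = 168.71°

168.7°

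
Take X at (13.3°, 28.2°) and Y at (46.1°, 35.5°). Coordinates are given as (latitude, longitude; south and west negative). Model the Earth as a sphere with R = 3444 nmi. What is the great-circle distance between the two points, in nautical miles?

Haversine: a = sin²(Δφ/2)+cos φ₁ cos φ₂ sin²(Δλ/2) = 0.08245;  σ = 2·atan2(√a,√(1−a))
σ = 33.374° → d = Rσ = 3444·0.58249 = 2006 nmi

2006 nmi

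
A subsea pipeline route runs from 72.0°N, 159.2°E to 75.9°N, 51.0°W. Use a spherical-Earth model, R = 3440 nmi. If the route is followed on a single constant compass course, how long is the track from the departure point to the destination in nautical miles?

2486 nmi

Rhumb course C = atan2(Δλ, Δψ) with Δψ = ln[tan(π/4+φ₂/2)/tan(π/4+φ₁/2)] = +0.2474, Δλ = +2.6145 → C = 84.59°
d = R·|Δφ| / |cos C| = 3440·0.06807 / 0.09421 = 2486 nmi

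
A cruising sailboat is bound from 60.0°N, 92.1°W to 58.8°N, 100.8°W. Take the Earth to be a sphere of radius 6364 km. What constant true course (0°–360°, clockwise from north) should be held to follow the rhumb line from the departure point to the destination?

Meridional parts: M(φ₁)=+1.3170, M(φ₂)=+1.2758 → ΔM = -0.0411;  Δλ = -0.1518 rad
tan C = Δλ / ΔM = +3.6901 → C = 254.84°

254.8°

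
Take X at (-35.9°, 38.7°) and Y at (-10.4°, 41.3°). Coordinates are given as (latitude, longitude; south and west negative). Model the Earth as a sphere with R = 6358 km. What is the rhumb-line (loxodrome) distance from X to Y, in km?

Rhumb course C = atan2(Δλ, Δψ) with Δψ = ln[tan(π/4+φ₂/2)/tan(π/4+φ₁/2)] = +0.4896, Δλ = +0.0454 → C = 5.30°
d = R·|Δφ| / |cos C| = 6358·0.44506 / 0.99573 = 2842 km

2842 km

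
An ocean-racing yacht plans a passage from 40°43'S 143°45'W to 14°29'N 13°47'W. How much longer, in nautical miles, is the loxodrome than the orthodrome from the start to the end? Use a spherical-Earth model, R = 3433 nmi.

216 nmi

Great circle: cos σ = sin φ₁ sin φ₂ + cos φ₁ cos φ₂ cos Δλ,  σ = 2.2582 rad → d_gc = 7752.4 nmi
Rhumb line: Δψ = +1.0348, q = Δφ/Δψ = 0.9310, d_rh = R√(Δφ²+q²Δλ²) = 7968.6 nmi
Excess = 7968.6 − 7752.4 = 216.2 ≈ 216 nmi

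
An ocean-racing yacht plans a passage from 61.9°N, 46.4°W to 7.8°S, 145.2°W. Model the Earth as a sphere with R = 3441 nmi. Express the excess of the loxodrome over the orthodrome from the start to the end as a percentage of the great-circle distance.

4.3%

Great circle: σ = 1.7631 rad → d_gc = Rσ = 6066.8 nmi
Rhumb: Δφ = -1.2165, Δλ = -1.7244, Δψ = -1.5218, q = Δφ/Δψ = 0.7994 → d_rh = R√(Δφ²+q²Δλ²) = 6326.1 nmi
Excess = (6326.1 − 6066.8) / 6066.8 = 259.3 / 6066.8 = 4.27% ≈ 4.3%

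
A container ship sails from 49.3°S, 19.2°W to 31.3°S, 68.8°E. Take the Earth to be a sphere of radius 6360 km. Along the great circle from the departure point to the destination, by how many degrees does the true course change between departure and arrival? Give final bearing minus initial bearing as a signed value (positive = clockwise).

-64.6°

At departure: θ₁ = atan2(sin Δλ cos φ₂, cos φ₁ sin φ₂ − sin φ₁ cos φ₂ cos Δλ) = 110.32°
At arrival: θ₂ = atan2(sin Δλ cos φ₁, −cos φ₂ sin φ₁ + sin φ₂ cos φ₁ cos Δλ) = 45.70°
Δθ = θ₂ − θ₁ = -64.6°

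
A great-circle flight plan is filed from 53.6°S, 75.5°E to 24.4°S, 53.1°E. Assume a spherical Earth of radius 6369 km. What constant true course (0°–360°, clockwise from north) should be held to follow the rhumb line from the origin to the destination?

Δψ = ln[tan(π/4+φ₂/2)/tan(π/4+φ₁/2)] = +0.6730
Δλ = -0.3910 rad (taken the short way round)
course = atan2(Δλ, Δψ) = 329.85°

329.8°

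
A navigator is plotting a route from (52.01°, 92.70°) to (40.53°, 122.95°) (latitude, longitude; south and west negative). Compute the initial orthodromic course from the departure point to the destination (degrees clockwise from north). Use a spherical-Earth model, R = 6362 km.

107.1°

N = sin Δλ·cos φ₂ = +0.3829;  D = cos φ₁ sin φ₂ − sin φ₁ cos φ₂ cos Δλ = -0.1175
initial course = atan2(N, D) = 107.05°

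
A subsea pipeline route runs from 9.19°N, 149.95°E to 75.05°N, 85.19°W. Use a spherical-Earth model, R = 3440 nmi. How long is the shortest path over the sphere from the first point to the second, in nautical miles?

Haversine: a = sin²(Δφ/2)+cos φ₁ cos φ₂ sin²(Δλ/2) = 0.49563;  σ = 2·atan2(√a,√(1−a))
σ = 89.499° → d = Rσ = 3440·1.56205 = 5373 nmi

5373 nmi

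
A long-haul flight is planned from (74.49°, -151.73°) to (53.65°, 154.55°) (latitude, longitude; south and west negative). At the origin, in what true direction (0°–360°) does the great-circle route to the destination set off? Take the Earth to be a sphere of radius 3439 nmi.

θ = atan2( sin Δλ·cos φ₂ ,  cos φ₁ sin φ₂ − sin φ₁ cos φ₂ cos Δλ )
  = atan2(-0.4778, -0.1226) = 255.61°

255.6°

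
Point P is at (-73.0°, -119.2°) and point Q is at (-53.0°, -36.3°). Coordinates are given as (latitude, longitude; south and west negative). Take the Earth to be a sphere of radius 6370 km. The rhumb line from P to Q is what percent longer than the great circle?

Great circle: σ = 0.6673 rad → d_gc = Rσ = 4250.8 km
Rhumb: Δφ = +0.3491, Δλ = +1.4469, Δψ = +0.8060, q = Δφ/Δψ = 0.4331 → d_rh = R√(Δφ²+q²Δλ²) = 4569.3 km
Excess = (4569.3 − 4250.8) / 4250.8 = 318.5 / 4250.8 = 7.49% ≈ 7.5%

7.5%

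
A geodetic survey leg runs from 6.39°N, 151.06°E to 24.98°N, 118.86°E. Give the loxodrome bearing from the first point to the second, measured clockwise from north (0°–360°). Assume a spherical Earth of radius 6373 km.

301.1°

Meridional parts: M(φ₁)=+0.1118, M(φ₂)=+0.4505 → ΔM = +0.3387;  Δλ = -0.5620 rad
tan C = Δλ / ΔM = -1.6591 → C = 301.08°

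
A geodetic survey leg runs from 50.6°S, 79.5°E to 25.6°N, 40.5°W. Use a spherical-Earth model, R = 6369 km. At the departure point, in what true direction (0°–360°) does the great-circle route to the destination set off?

θ = atan2( sin Δλ·cos φ₂ ,  cos φ₁ sin φ₂ − sin φ₁ cos φ₂ cos Δλ )
  = atan2(-0.7810, -0.0742) = 264.57°

264.6°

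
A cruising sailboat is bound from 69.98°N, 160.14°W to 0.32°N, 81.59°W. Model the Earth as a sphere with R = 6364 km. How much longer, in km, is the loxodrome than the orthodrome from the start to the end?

345 km

Great circle: cos σ = sin φ₁ sin φ₂ + cos φ₁ cos φ₂ cos Δλ,  σ = 1.4975 rad → d_gc = 9530.2 km
Rhumb line: Δψ = -1.7288, q = Δφ/Δψ = 0.7033, d_rh = R√(Δφ²+q²Δλ²) = 9874.9 km
Excess = 9874.9 − 9530.2 = 344.7 ≈ 345 km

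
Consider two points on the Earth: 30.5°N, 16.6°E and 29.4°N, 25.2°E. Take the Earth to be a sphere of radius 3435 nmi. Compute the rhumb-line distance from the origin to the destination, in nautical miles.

452 nmi

Rhumb course C = atan2(Δλ, Δψ) with Δψ = ln[tan(π/4+φ₂/2)/tan(π/4+φ₁/2)] = -0.0222, Δλ = +0.1501 → C = 98.40°
d = R·|Δφ| / |cos C| = 3435·0.01920 / 0.14604 = 452 nmi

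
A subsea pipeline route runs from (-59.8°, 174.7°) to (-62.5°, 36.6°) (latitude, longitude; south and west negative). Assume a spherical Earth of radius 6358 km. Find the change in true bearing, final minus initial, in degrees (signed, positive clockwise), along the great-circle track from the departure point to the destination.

+132.8°

Initial bearing θ₁ = atan2(sin Δλ cos φ₂, cos φ₁ sin φ₂ − sin φ₁ cos φ₂ cos Δλ) = 202.53°
Final bearing θ₂ = (initial bearing from the destination back to the start) + 180° = 335.32°
Δθ = θ₂ − θ₁ = +132.8°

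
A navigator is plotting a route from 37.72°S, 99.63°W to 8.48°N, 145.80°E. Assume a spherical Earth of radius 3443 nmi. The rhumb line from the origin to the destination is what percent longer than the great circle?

Great circle: σ = 1.9993 rad → d_gc = Rσ = 6883.7 nmi
Rhumb: Δφ = +0.8063, Δλ = -1.9996, Δψ = +0.8603, q = Δφ/Δψ = 0.9372 → d_rh = R√(Δφ²+q²Δλ²) = 7024.5 nmi
Excess = (7024.5 − 6883.7) / 6883.7 = 140.8 / 6883.7 = 2.045% ≈ 2.0%

2.0%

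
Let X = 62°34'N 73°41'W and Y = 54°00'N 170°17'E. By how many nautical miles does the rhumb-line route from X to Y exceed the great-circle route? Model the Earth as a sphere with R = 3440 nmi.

484 nmi

Great circle: cos σ = sin φ₁ sin φ₂ + cos φ₁ cos φ₂ cos Δλ,  σ = 0.9283 rad → d_gc = 3193.4 nmi
Rhumb line: Δψ = -0.2861, q = Δφ/Δψ = 0.5226, d_rh = R√(Δφ²+q²Δλ²) = 3677.2 nmi
Excess = 3677.2 − 3193.4 = 483.8 ≈ 484 nmi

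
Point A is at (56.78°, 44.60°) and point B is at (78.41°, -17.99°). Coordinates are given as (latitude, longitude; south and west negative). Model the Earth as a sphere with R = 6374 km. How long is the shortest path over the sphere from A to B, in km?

Haversine: a = sin²(Δφ/2)+cos φ₁ cos φ₂ sin²(Δλ/2) = 0.06491;  σ = 2·atan2(√a,√(1−a))
σ = 29.520° → d = Rσ = 6374·0.51522 = 3284 km

3284 km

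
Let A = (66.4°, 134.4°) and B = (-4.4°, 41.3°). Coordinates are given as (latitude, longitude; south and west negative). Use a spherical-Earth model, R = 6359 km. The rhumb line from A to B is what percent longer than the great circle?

Great circle: σ = 1.6628 rad → d_gc = Rσ = 10573.8 km
Rhumb: Δφ = -1.2357, Δλ = -1.6249, Δψ = -1.6427, q = Δφ/Δψ = 0.7522 → d_rh = R√(Δφ²+q²Δλ²) = 11052.5 km
Excess = (11052.5 − 10573.8) / 10573.8 = 478.7 / 10573.8 = 4.53% ≈ 4.5%

4.5%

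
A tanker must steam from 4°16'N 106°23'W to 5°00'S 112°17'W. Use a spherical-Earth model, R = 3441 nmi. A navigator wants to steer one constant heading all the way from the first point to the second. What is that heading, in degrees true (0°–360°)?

212.5°

Δψ = ln[tan(π/4+φ₂/2)/tan(π/4+φ₁/2)] = -0.1619
Δλ = -0.1030 rad (taken the short way round)
course = atan2(Δλ, Δψ) = 212.46°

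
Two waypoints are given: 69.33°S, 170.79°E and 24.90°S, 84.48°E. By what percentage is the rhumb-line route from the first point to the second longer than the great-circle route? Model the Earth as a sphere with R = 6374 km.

6.1%

Great circle: σ = 1.1434 rad → d_gc = Rσ = 7287.8 km
Rhumb: Δφ = +0.7754, Δλ = -1.5064, Δψ = +1.2528, q = Δφ/Δψ = 0.6190 → d_rh = R√(Δφ²+q²Δλ²) = 7729.9 km
Excess = (7729.9 − 7287.8) / 7287.8 = 442.1 / 7287.8 = 6.07% ≈ 6.1%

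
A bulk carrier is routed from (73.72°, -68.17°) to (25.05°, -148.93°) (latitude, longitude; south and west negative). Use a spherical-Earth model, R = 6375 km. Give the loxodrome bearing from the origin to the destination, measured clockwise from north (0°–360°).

223.4°

Meridional parts: M(φ₁)=+1.9447, M(φ₂)=+0.4518 → ΔM = -1.4928;  Δλ = -1.4095 rad
tan C = Δλ / ΔM = +0.9442 → C = 223.36°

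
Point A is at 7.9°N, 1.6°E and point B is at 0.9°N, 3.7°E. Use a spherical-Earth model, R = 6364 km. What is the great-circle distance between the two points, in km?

cos σ = sin φ₁ sin φ₂ + cos φ₁ cos φ₂ cos Δλ
      = sin(7.90°)sin(0.90°) + cos(7.90°)cos(0.90°)cos(2.10°) = 0.9919
σ = 7.306° → d = Rσ = 6364·0.12751 = 812 km

812 km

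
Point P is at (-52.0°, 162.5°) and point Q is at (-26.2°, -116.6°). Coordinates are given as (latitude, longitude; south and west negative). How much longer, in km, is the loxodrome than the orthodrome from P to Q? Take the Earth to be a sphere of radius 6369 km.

280 km

Great circle: cos σ = sin φ₁ sin φ₂ + cos φ₁ cos φ₂ cos Δλ,  σ = 1.1204 rad → d_gc = 7136.1 km
Rhumb line: Δψ = +0.5921, q = Δφ/Δψ = 0.7606, d_rh = R√(Δφ²+q²Δλ²) = 7416.5 km
Excess = 7416.5 − 7136.1 = 280.4 ≈ 280 km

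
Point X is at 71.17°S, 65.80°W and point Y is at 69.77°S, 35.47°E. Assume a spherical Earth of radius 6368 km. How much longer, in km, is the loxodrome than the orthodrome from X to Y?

Great circle: cos σ = sin φ₁ sin φ₂ + cos φ₁ cos φ₂ cos Δλ,  σ = 0.5231 rad → d_gc = 3331.0 km
Rhumb line: Δψ = +0.0731, q = Δφ/Δψ = 0.3342, d_rh = R√(Δφ²+q²Δλ²) = 3764.3 km
Excess = 3764.3 − 3331.0 = 433.3 ≈ 433 km

433 km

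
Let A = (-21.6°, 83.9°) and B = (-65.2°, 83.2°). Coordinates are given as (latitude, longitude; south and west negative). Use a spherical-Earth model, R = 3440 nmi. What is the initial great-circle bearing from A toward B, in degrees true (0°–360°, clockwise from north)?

180.4°

N = sin Δλ·cos φ₂ = -0.0051;  D = cos φ₁ sin φ₂ − sin φ₁ cos φ₂ cos Δλ = -0.6896
initial course = atan2(N, D) = 180.43°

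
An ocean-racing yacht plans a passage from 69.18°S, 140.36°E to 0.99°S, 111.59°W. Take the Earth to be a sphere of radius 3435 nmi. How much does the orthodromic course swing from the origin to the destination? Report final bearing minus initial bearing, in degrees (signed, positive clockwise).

-87.4°

At departure: θ₁ = atan2(sin Δλ cos φ₂, cos φ₁ sin φ₂ − sin φ₁ cos φ₂ cos Δλ) = 107.28°
At arrival: θ₂ = atan2(sin Δλ cos φ₁, −cos φ₂ sin φ₁ + sin φ₂ cos φ₁ cos Δλ) = 19.84°
Δθ = θ₂ − θ₁ = -87.4°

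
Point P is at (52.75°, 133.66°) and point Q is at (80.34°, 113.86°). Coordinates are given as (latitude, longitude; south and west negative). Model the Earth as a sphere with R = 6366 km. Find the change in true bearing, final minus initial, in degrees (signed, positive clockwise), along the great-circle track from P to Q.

-18.7°

Initial bearing θ₁ = atan2(sin Δλ cos φ₂, cos φ₁ sin φ₂ − sin φ₁ cos φ₂ cos Δλ) = 353.12°
Final bearing θ₂ = (initial bearing from the destination back to the start) + 180° = 334.40°
Δθ = θ₂ − θ₁ = -18.7°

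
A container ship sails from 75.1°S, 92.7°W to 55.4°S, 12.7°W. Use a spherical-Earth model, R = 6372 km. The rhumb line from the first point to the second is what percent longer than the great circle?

7.1%

Great circle: σ = 0.6080 rad → d_gc = Rσ = 3873.9 km
Rhumb: Δφ = +0.3438, Δλ = +1.3963, Δψ = +0.8679, q = Δφ/Δψ = 0.3962 → d_rh = R√(Δφ²+q²Δλ²) = 4150.1 km
Excess = (4150.1 − 3873.9) / 3873.9 = 276.2 / 3873.9 = 7.13% ≈ 7.1%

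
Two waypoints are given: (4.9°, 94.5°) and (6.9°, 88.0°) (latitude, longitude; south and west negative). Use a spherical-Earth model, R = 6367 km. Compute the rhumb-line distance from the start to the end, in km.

752 km

Rhumb course C = atan2(Δλ, Δψ) with Δψ = ln[tan(π/4+φ₂/2)/tan(π/4+φ₁/2)] = +0.0351, Δλ = -0.1134 → C = 287.19°
d = R·|Δφ| / |cos C| = 6367·0.03491 / 0.29553 = 752 km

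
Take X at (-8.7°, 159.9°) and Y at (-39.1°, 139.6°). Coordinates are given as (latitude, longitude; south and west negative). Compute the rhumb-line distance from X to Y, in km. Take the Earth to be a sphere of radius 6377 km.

Rhumb course C = atan2(Δλ, Δψ) with Δψ = ln[tan(π/4+φ₂/2)/tan(π/4+φ₁/2)] = -0.5901, Δλ = -0.3543 → C = 210.98°
d = R·|Δφ| / |cos C| = 6377·0.53058 / 0.85734 = 3947 km

3947 km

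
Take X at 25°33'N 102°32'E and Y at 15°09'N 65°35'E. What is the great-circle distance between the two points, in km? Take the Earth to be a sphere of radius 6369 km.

cos σ = sin φ₁ sin φ₂ + cos φ₁ cos φ₂ cos Δλ
      = sin(25.55°)sin(15.15°) + cos(25.55°)cos(15.15°)cos(-36.95°) = 0.8087
σ = 36.034° → d = Rσ = 6369·0.62891 = 4006 km

4006 km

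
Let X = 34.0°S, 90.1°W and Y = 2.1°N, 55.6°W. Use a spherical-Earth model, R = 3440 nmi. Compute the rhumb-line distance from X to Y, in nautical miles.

Rhumb course C = atan2(Δλ, Δψ) with Δψ = ln[tan(π/4+φ₂/2)/tan(π/4+φ₁/2)] = +0.6683, Δλ = +0.6021 → C = 42.02°
d = R·|Δφ| / |cos C| = 3440·0.63006 / 0.74293 = 2917 nmi

2917 nmi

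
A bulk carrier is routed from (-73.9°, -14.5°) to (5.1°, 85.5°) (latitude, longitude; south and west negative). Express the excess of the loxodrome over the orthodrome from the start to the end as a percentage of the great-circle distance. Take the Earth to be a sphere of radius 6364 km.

6.3%

Great circle: σ = 1.7046 rad → d_gc = Rσ = 10847.9 km
Rhumb: Δφ = +1.3788, Δλ = +1.7453, Δψ = +2.0451, q = Δφ/Δψ = 0.6742 → d_rh = R√(Δφ²+q²Δλ²) = 11535.9 km
Excess = (11535.9 − 10847.9) / 10847.9 = 688.0 / 10847.9 = 6.34% ≈ 6.3%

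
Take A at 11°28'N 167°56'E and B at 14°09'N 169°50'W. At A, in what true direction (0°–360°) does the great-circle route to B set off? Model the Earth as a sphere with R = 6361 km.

80.5°

θ = atan2( sin Δλ·cos φ₂ ,  cos φ₁ sin φ₂ − sin φ₁ cos φ₂ cos Δλ )
  = atan2(+0.3669, +0.0611) = 80.54°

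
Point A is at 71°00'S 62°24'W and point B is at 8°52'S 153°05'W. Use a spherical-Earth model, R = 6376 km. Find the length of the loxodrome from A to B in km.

Δψ = ln[tan(π/4+φ₂/2)/tan(π/4+φ₁/2)] = +1.6323;  Δφ = +1.0844 rad,  Δλ = -1.5827 rad
q = Δφ/Δψ = 0.6643
d = R·√(Δφ² + q²Δλ²) = 6376·1.51049 = 9631 km

9631 km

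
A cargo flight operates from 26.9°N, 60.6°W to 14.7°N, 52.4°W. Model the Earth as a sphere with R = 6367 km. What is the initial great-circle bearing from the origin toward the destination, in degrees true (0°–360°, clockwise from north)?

146.3°

N = sin Δλ·cos φ₂ = +0.1380;  D = cos φ₁ sin φ₂ − sin φ₁ cos φ₂ cos Δλ = -0.2069
initial course = atan2(N, D) = 146.30°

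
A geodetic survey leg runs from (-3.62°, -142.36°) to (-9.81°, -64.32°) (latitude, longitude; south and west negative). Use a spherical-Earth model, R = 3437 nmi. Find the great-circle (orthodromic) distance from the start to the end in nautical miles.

Haversine: a = sin²(Δφ/2)+cos φ₁ cos φ₂ sin²(Δλ/2) = 0.39273;  σ = 2·atan2(√a,√(1−a))
σ = 77.611° → d = Rσ = 3437·1.35457 = 4656 nmi

4656 nmi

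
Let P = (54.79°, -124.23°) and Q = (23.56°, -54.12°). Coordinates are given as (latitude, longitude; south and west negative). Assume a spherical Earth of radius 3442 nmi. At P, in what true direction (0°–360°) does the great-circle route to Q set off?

91.6°

N = sin Δλ·cos φ₂ = +0.8620;  D = cos φ₁ sin φ₂ − sin φ₁ cos φ₂ cos Δλ = -0.0243
initial course = atan2(N, D) = 91.62°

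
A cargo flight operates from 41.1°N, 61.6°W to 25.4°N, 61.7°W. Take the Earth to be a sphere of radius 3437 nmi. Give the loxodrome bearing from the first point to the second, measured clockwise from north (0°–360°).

Δψ = ln[tan(π/4+φ₂/2)/tan(π/4+φ₁/2)] = -0.3296
Δλ = -0.0017 rad (taken the short way round)
course = atan2(Δλ, Δψ) = 180.30°

180.3°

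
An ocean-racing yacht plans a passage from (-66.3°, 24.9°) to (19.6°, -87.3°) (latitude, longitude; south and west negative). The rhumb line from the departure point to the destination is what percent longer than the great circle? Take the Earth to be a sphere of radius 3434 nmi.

5.4%

Great circle: σ = 2.0378 rad → d_gc = Rσ = 6997.9 nmi
Rhumb: Δφ = +1.4992, Δλ = -1.9583, Δψ = +1.9105, q = Δφ/Δψ = 0.7848 → d_rh = R√(Δφ²+q²Δλ²) = 7372.6 nmi
Excess = (7372.6 − 6997.9) / 6997.9 = 374.7 / 6997.9 = 5.354% ≈ 5.4%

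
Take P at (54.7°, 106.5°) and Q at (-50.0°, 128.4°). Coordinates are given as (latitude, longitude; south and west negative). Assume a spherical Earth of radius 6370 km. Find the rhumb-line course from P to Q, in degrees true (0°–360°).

Meridional parts: M(φ₁)=+1.1451, M(φ₂)=-1.0107 → ΔM = -2.1558;  Δλ = +0.3822 rad
tan C = Δλ / ΔM = -0.1773 → C = 169.95°

169.9°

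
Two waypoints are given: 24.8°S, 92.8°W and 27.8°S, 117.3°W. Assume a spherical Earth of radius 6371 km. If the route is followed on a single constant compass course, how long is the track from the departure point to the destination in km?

Δψ = ln[tan(π/4+φ₂/2)/tan(π/4+φ₁/2)] = -0.0584;  Δφ = -0.0524 rad,  Δλ = -0.4276 rad
q = Δφ/Δψ = 0.8963
d = R·√(Δφ² + q²Δλ²) = 6371·0.38684 = 2465 km

2465 km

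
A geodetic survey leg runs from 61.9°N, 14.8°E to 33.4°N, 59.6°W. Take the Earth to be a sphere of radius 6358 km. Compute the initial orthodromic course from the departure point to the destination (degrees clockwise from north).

θ = atan2( sin Δλ·cos φ₂ ,  cos φ₁ sin φ₂ − sin φ₁ cos φ₂ cos Δλ )
  = atan2(-0.8041, +0.0612) = 274.36°

274.4°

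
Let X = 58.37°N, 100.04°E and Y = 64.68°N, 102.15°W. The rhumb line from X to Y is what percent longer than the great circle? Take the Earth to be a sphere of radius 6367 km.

34.8%

Great circle: σ = 0.9740 rad → d_gc = Rσ = 6201.6 km
Rhumb: Δφ = +0.1101, Δλ = +2.7543, Δψ = +0.2319, q = Δφ/Δψ = 0.4749 → d_rh = R√(Δφ²+q²Δλ²) = 8357.4 km
Excess = (8357.4 − 6201.6) / 6201.6 = 2155.8 / 6201.6 = 34.76% ≈ 34.8%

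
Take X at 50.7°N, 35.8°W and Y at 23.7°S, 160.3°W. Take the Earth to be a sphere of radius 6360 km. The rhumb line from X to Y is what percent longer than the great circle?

3.0%

Great circle: σ = 2.2647 rad → d_gc = Rσ = 14403.5 km
Rhumb: Δφ = -1.2985, Δλ = -2.1729, Δψ = -1.4558, q = Δφ/Δψ = 0.8920 → d_rh = R√(Δφ²+q²Δλ²) = 14837.7 km
Excess = (14837.7 − 14403.5) / 14403.5 = 434.2 / 14403.5 = 3.01% ≈ 3.0%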